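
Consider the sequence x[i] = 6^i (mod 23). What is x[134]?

We have x[0] = 1, x[1] = 6, x[2] = 13, x[3] = 9, x[4] = 8, x[5] = 2, x[6] = 12, x[7] = 3, x[8] = 18, x[9] = 16, x[10] = 4, x[11] = 1.
Since x[11] = x[0] = 1, the sequence is periodic with period 11.
So x[134] = x[0 + ((134-0) mod 11)] = x[2] = 13.

13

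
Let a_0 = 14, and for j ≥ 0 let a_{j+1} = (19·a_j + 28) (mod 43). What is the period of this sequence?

42

a_0 = 14,  a_1 = 36,  a_2 = 24,  a_3 = 11,  a_4 = 22,  a_5 = 16,  a_6 = 31,  a_7 = 15,  a_8 = 12,  a_9 = 41,  a_{10} = 33,  a_{11} = 10,  a_{12} = 3,  a_{13} = 42,  a_{14} = 9,  a_{15} = 27,  a_{16} = 25,  a_{17} = 30,  a_{18} = 39,  a_{19} = 38,  a_{20} = 19,  a_{21} = 2,  a_{22} = 23,  a_{23} = 35,  a_{24} = 5,  a_{25} = 37,  a_{26} = 0,  a_{27} = 28,  a_{28} = 1,  a_{29} = 4,  a_{30} = 18,  a_{31} = 26,  a_{32} = 6,  a_{33} = 13,  a_{34} = 17,  a_{35} = 7,  a_{36} = 32,  a_{37} = 34,  a_{38} = 29,  a_{39} = 20,  a_{40} = 21,  a_{41} = 40,  a_{42} = 14.
The sequence repeats with period 42.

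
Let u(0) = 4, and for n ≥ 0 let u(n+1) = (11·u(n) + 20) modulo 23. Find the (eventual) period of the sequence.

22

u(0) = 4, u(1) = 18, u(2) = 11, u(3) = 3, u(4) = 7, u(5) = 5, u(6) = 6, u(7) = 17, u(8) = 0, u(9) = 20, u(10) = 10, u(11) = 15, u(12) = 1, u(13) = 8, u(14) = 16, u(15) = 12, u(16) = 14, u(17) = 13, u(18) = 2, u(19) = 19, u(20) = 22, u(21) = 9, u(22) = 4.
The sequence repeats with period 22.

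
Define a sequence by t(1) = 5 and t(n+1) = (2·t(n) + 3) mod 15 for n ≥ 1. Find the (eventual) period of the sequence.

t(1) = 5, t(2) = 13, t(3) = 14, t(4) = 1, t(5) = 5.
The sequence repeats with period 4.

4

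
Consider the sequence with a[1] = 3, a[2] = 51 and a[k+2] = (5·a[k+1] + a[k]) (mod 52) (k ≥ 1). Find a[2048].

Computing terms: a[1] = 3, a[2] = 51, a[3] = 50, a[4] = 41, a[5] = 47, a[6] = 16, a[7] = 23, a[8] = 27, a[9] = 2, a[10] = 37, a[11] = 31, a[12] = 36, a[13] = 3, a[14] = 51.
Since (a[13], a[14]) = (a[1], a[2]) = (3, 51) (two consecutive terms determine the rest), the sequence is periodic with period 12.
So a[2048] = a[1 + ((2048-1) mod 12)] = a[8] = 27.

27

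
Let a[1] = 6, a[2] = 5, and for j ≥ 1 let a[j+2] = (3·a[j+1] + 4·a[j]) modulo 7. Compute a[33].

4

Computing terms: a[1] = 6; a[2] = 5; a[3] = 4; a[4] = 4; a[5] = 0; a[6] = 2; a[7] = 6; a[8] = 5.
The sequence repeats with period 6.
(33 - 1) mod 6 = 2, so a[33] = a[3] = 4.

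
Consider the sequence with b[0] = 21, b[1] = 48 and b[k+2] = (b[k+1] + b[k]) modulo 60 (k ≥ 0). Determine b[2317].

b[0] = 21,  b[1] = 48,  b[2] = 9,  b[3] = 57,  b[4] = 6,  b[5] = 3,  b[6] = 9,  b[7] = 12,  b[8] = 21,  b[9] = 33,  b[10] = 54,  b[11] = 27,  b[12] = 21,  b[13] = 48.
The sequence repeats with period 12.
So b[2317] = b[0 + ((2317-0) mod 12)] = b[1] = 48.

48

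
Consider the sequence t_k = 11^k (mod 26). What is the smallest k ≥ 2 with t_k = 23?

10

We have t_1 = 11, t_2 = 17, t_3 = 5, t_4 = 3, t_5 = 7, t_6 = 25, t_7 = 15, t_8 = 9, t_9 = 21, t_{10} = 23, t_{11} = 19, t_{12} = 1, t_{13} = 11.
The sequence repeats with period 12.
The value 23 first appears (with k ≥ 2) at t_{10}.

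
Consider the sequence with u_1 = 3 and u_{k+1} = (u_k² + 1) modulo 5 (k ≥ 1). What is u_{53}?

We have u_1 = 3,  u_2 = 0,  u_3 = 1,  u_4 = 2,  u_5 = 0.
Since u_5 = u_2 = 0, the sequence is eventually periodic: after a pre-period of length 1 it cycles with period 3.
For k ≥ 2, u_k depends only on (k - 2) mod 3. (53 - 2) mod 3 = 0, so u_{53} = u_2 = 0.

0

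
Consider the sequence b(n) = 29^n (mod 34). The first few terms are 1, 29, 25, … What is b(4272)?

Listing terms: b(0) = 1,  b(1) = 29,  b(2) = 25,  b(3) = 11,  b(4) = 13,  b(5) = 3,  b(6) = 19,  b(7) = 7,  b(8) = 33,  b(9) = 5,  b(10) = 9,  b(11) = 23,  b(12) = 21,  b(13) = 31,  b(14) = 15,  b(15) = 27,  b(16) = 1.
Since b(16) = b(0) = 1, the sequence is periodic with period 16.
(4272 - 0) mod 16 = 0, so b(4272) = b(0) = 1.

1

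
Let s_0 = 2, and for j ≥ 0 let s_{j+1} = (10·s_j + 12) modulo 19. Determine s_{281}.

Computing terms: s_0 = 2, s_1 = 13, s_2 = 9, s_3 = 7, s_4 = 6, s_5 = 15, s_6 = 10, s_7 = 17, s_8 = 11, s_9 = 8, s_{10} = 16, s_{11} = 1, s_{12} = 3, s_{13} = 4, s_{14} = 14, s_{15} = 0, s_{16} = 12, s_{17} = 18, s_{18} = 2.
Since s_{18} = s_0 = 2, the sequence is periodic with period 18.
(281 - 0) mod 18 = 11, so s_{281} = s_{11} = 1.

1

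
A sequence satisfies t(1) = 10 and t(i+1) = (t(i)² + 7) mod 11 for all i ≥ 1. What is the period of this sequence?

3

Computing terms: t(1) = 10; t(2) = 8; t(3) = 5; t(4) = 10.
The sequence repeats with period 3.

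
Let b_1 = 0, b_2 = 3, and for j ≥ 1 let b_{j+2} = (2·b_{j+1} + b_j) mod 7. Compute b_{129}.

6

b_1 = 0; b_2 = 3; b_3 = 6; b_4 = 1; b_5 = 1; b_6 = 3; b_7 = 0; b_8 = 3.
The sequence repeats with period 6.
(129 - 1) mod 6 = 2, so b_{129} = b_3 = 6.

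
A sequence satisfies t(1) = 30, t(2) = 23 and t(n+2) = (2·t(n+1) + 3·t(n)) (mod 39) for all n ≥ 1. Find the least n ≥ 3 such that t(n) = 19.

3

We have t(1) = 30,  t(2) = 23,  t(3) = 19,  t(4) = 29,  t(5) = 37,  t(6) = 5,  t(7) = 4,  t(8) = 23,  t(9) = 19.
Since (t(8), t(9)) = (t(2), t(3)) = (23, 19) (two consecutive terms determine the rest), the sequence is eventually periodic: after a pre-period of length 1 it cycles with period 6.
The value 19 first appears (with n ≥ 3) at t(3).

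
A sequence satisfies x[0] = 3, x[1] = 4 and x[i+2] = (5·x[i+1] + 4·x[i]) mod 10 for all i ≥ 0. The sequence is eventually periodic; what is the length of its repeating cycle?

Computing terms: x[0] = 3; x[1] = 4; x[2] = 2; x[3] = 6; x[4] = 8; x[5] = 4; x[6] = 2.
Since (x[5], x[6]) = (x[1], x[2]) = (4, 2) (two consecutive terms determine the rest), the sequence is eventually periodic: after a pre-period of length 1 it cycles with period 4.

4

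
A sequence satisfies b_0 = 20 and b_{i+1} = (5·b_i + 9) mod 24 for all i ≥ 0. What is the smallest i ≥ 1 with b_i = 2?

b_0 = 20,  b_1 = 13,  b_2 = 2,  b_3 = 19,  b_4 = 8,  b_5 = 1,  b_6 = 14,  b_7 = 7,  b_8 = 20.
The sequence repeats with period 8.
The value 2 first appears (with i ≥ 1) at b_2.

2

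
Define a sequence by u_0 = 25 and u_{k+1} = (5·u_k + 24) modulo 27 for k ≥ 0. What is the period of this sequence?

Computing terms: u_0 = 25, u_1 = 14, u_2 = 13, u_3 = 8, u_4 = 10, u_5 = 20, u_6 = 16, u_7 = 23, u_8 = 4, u_9 = 17, u_{10} = 1, u_{11} = 2, u_{12} = 7, u_{13} = 5, u_{14} = 22, u_{15} = 26, u_{16} = 19, u_{17} = 11, u_{18} = 25.
The sequence repeats with period 18.

18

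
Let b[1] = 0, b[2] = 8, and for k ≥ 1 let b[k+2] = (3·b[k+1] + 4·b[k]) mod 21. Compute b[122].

8

Listing terms: b[1] = 0, b[2] = 8, b[3] = 3, b[4] = 20, b[5] = 9, b[6] = 2, b[7] = 0, b[8] = 8.
The sequence repeats with period 6.
So b[122] = b[1 + ((122-1) mod 6)] = b[2] = 8.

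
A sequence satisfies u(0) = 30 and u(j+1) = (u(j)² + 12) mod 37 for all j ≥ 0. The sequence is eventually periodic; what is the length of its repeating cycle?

We have u(0) = 30, u(1) = 24, u(2) = 33, u(3) = 28, u(4) = 19, u(5) = 3, u(6) = 21, u(7) = 9, u(8) = 19.
Since u(8) = u(4) = 19, the sequence is eventually periodic: after a pre-period of length 4 it cycles with period 4.

4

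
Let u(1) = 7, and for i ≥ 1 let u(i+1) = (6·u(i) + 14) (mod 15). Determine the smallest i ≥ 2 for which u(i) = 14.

4

u(1) = 7; u(2) = 11; u(3) = 5; u(4) = 14; u(5) = 8; u(6) = 2; u(7) = 11.
Since u(7) = u(2) = 11, the sequence is eventually periodic: after a pre-period of length 1 it cycles with period 5.
The value 14 first appears (with i ≥ 2) at u(4).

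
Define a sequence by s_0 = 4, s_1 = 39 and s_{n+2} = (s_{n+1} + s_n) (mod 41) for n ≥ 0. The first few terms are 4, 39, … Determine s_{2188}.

We have s_0 = 4; s_1 = 39; s_2 = 2; s_3 = 0; s_4 = 2; s_5 = 2; s_6 = 4; s_7 = 6; s_8 = 10; s_9 = 16; s_{10} = 26; s_{11} = 1; s_{12} = 27; s_{13} = 28; s_{14} = 14; s_{15} = 1; s_{16} = 15; s_{17} = 16; s_{18} = 31; s_{19} = 6; s_{20} = 37; s_{21} = 2; s_{22} = 39; s_{23} = 0; s_{24} = 39; s_{25} = 39; s_{26} = 37; s_{27} = 35; s_{28} = 31; s_{29} = 25; s_{30} = 15; s_{31} = 40; s_{32} = 14; s_{33} = 13; s_{34} = 27; s_{35} = 40; s_{36} = 26; s_{37} = 25; s_{38} = 10; s_{39} = 35; s_{40} = 4; s_{41} = 39.
The sequence repeats with period 40.
So s_{2188} = s_{0 + ((2188-0) mod 40)} = s_{28} = 31.

31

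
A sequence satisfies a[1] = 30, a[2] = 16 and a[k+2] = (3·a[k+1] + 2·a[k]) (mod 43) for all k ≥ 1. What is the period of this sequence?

Listing terms: a[1] = 30, a[2] = 16, a[3] = 22, a[4] = 12, a[5] = 37, a[6] = 6, a[7] = 6, a[8] = 30, a[9] = 16.
The sequence repeats with period 7.

7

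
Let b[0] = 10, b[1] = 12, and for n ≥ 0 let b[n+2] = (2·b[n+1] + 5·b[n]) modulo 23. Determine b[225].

13

Computing terms: b[0] = 10,  b[1] = 12,  b[2] = 5,  b[3] = 1,  b[4] = 4,  b[5] = 13,  b[6] = 0,  b[7] = 19,  b[8] = 15,  b[9] = 10,  b[10] = 3,  b[11] = 10,  b[12] = 12.
The sequence repeats with period 11.
So b[225] = b[0 + ((225-0) mod 11)] = b[5] = 13.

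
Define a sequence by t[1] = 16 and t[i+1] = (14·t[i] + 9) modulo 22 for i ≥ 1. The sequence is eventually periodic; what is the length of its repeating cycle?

5

We have t[1] = 16; t[2] = 13; t[3] = 15; t[4] = 21; t[5] = 17; t[6] = 5; t[7] = 13.
Since t[7] = t[2] = 13, the sequence is eventually periodic: after a pre-period of length 1 it cycles with period 5.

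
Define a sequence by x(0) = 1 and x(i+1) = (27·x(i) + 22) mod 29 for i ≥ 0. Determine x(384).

Listing terms: x(0) = 1; x(1) = 20; x(2) = 11; x(3) = 0; x(4) = 22; x(5) = 7; x(6) = 8; x(7) = 6; x(8) = 10; x(9) = 2; x(10) = 18; x(11) = 15; x(12) = 21; x(13) = 9; x(14) = 4; x(15) = 14; x(16) = 23; x(17) = 5; x(18) = 12; x(19) = 27; x(20) = 26; x(21) = 28; x(22) = 24; x(23) = 3; x(24) = 16; x(25) = 19; x(26) = 13; x(27) = 25; x(28) = 1.
The sequence repeats with period 28.
So x(384) = x(0 + ((384-0) mod 28)) = x(20) = 26.

26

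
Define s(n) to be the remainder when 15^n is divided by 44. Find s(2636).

Listing terms: s(1) = 15; s(2) = 5; s(3) = 31; s(4) = 25; s(5) = 23; s(6) = 37; s(7) = 27; s(8) = 9; s(9) = 3; s(10) = 1; s(11) = 15.
The sequence repeats with period 10.
(2636 - 1) mod 10 = 5, so s(2636) = s(6) = 37.

37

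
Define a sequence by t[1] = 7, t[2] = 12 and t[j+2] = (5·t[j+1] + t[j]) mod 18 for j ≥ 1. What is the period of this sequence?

Listing terms: t[1] = 7,  t[2] = 12,  t[3] = 13,  t[4] = 5,  t[5] = 2,  t[6] = 15,  t[7] = 5,  t[8] = 4,  t[9] = 7,  t[10] = 3,  t[11] = 4,  t[12] = 5,  t[13] = 11,  t[14] = 6,  t[15] = 5,  t[16] = 13,  t[17] = 16,  t[18] = 3,  t[19] = 13,  t[20] = 14,  t[21] = 11,  t[22] = 15,  t[23] = 14,  t[24] = 13,  t[25] = 7,  t[26] = 12.
Since (t[25], t[26]) = (t[1], t[2]) = (7, 12) (two consecutive terms determine the rest), the sequence is periodic with period 24.

24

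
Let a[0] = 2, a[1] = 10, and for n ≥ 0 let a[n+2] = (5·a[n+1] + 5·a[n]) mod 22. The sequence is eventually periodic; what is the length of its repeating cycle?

10

Listing terms: a[0] = 2; a[1] = 10; a[2] = 16; a[3] = 20; a[4] = 4; a[5] = 10; a[6] = 4; a[7] = 4; a[8] = 18; a[9] = 0; a[10] = 2; a[11] = 10.
The sequence repeats with period 10.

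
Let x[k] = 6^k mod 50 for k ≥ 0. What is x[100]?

Listing terms: x[0] = 1, x[1] = 6, x[2] = 36, x[3] = 16, x[4] = 46, x[5] = 26, x[6] = 6.
Since x[6] = x[1] = 6, the sequence is eventually periodic: after a pre-period of length 1 it cycles with period 5.
For k ≥ 1, x[k] depends only on (k - 1) mod 5. (100 - 1) mod 5 = 4, so x[100] = x[5] = 26.

26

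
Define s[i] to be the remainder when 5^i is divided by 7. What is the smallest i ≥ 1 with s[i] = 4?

2

s[0] = 1, s[1] = 5, s[2] = 4, s[3] = 6, s[4] = 2, s[5] = 3, s[6] = 1.
Since s[6] = s[0] = 1, the sequence is periodic with period 6.
The value 4 first appears (with i ≥ 1) at s[2].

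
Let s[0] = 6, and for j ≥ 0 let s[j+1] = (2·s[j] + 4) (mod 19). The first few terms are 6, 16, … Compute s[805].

Computing terms: s[0] = 6, s[1] = 16, s[2] = 17, s[3] = 0, s[4] = 4, s[5] = 12, s[6] = 9, s[7] = 3, s[8] = 10, s[9] = 5, s[10] = 14, s[11] = 13, s[12] = 11, s[13] = 7, s[14] = 18, s[15] = 2, s[16] = 8, s[17] = 1, s[18] = 6.
Since s[18] = s[0] = 6, the sequence is periodic with period 18.
(805 - 0) mod 18 = 13, so s[805] = s[13] = 7.

7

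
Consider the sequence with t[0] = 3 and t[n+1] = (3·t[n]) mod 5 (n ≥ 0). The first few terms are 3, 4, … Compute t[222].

2

We have t[0] = 3; t[1] = 4; t[2] = 2; t[3] = 1; t[4] = 3.
Since t[4] = t[0] = 3, the sequence is periodic with period 4.
(222 - 0) mod 4 = 2, so t[222] = t[2] = 2.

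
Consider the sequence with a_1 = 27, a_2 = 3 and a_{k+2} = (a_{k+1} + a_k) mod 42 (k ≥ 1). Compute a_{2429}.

21

Listing terms: a_1 = 27, a_2 = 3, a_3 = 30, a_4 = 33, a_5 = 21, a_6 = 12, a_7 = 33, a_8 = 3, a_9 = 36, a_{10} = 39, a_{11} = 33, a_{12} = 30, a_{13} = 21, a_{14} = 9, a_{15} = 30, a_{16} = 39, a_{17} = 27, a_{18} = 24, a_{19} = 9, a_{20} = 33, a_{21} = 0, a_{22} = 33, a_{23} = 33, a_{24} = 24, a_{25} = 15, a_{26} = 39, a_{27} = 12, a_{28} = 9, a_{29} = 21, a_{30} = 30, a_{31} = 9, a_{32} = 39, a_{33} = 6, a_{34} = 3, a_{35} = 9, a_{36} = 12, a_{37} = 21, a_{38} = 33, a_{39} = 12, a_{40} = 3, a_{41} = 15, a_{42} = 18, a_{43} = 33, a_{44} = 9, a_{45} = 0, a_{46} = 9, a_{47} = 9, a_{48} = 18, a_{49} = 27, a_{50} = 3.
Since (a_{49}, a_{50}) = (a_1, a_2) = (27, 3) (two consecutive terms determine the rest), the sequence is periodic with period 48.
So a_{2429} = a_{1 + ((2429-1) mod 48)} = a_{29} = 21.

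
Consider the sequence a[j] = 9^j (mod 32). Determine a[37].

a[1] = 9; a[2] = 17; a[3] = 25; a[4] = 1; a[5] = 9.
Since a[5] = a[1] = 9, the sequence is periodic with period 4.
So a[37] = a[1 + ((37-1) mod 4)] = a[1] = 9.

9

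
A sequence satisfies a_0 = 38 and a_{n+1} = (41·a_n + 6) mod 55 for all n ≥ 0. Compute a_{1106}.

34

a_0 = 38,  a_1 = 24,  a_2 = 0,  a_3 = 6,  a_4 = 32,  a_5 = 53,  a_6 = 34,  a_7 = 25,  a_8 = 41,  a_9 = 37,  a_{10} = 38.
The sequence repeats with period 10.
(1106 - 0) mod 10 = 6, so a_{1106} = a_6 = 34.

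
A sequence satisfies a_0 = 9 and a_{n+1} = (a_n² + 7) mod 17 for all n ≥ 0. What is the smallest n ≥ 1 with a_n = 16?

Computing terms: a_0 = 9,  a_1 = 3,  a_2 = 16,  a_3 = 8,  a_4 = 3.
Since a_4 = a_1 = 3, the sequence is eventually periodic: after a pre-period of length 1 it cycles with period 3.
The value 16 first appears (with n ≥ 1) at a_2.

2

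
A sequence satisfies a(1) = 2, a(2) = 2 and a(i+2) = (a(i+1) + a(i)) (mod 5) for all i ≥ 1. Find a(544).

We have a(1) = 2; a(2) = 2; a(3) = 4; a(4) = 1; a(5) = 0; a(6) = 1; a(7) = 1; a(8) = 2; a(9) = 3; a(10) = 0; a(11) = 3; a(12) = 3; a(13) = 1; a(14) = 4; a(15) = 0; a(16) = 4; a(17) = 4; a(18) = 3; a(19) = 2; a(20) = 0; a(21) = 2; a(22) = 2.
Since (a(21), a(22)) = (a(1), a(2)) = (2, 2) (two consecutive terms determine the rest), the sequence is periodic with period 20.
(544 - 1) mod 20 = 3, so a(544) = a(4) = 1.

1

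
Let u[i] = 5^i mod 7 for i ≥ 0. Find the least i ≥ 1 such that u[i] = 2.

We have u[0] = 1, u[1] = 5, u[2] = 4, u[3] = 6, u[4] = 2, u[5] = 3, u[6] = 1.
The sequence repeats with period 6.
The value 2 first appears (with i ≥ 1) at u[4].

4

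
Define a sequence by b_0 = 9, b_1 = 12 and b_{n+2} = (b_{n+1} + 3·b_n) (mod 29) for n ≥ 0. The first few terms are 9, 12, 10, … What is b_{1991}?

17

We have b_0 = 9; b_1 = 12; b_2 = 10; b_3 = 17; b_4 = 18; b_5 = 11; b_6 = 7; b_7 = 11; b_8 = 3; b_9 = 7; b_{10} = 16; b_{11} = 8; b_{12} = 27; b_{13} = 22; b_{14} = 16; b_{15} = 24; b_{16} = 14; b_{17} = 28; b_{18} = 12; b_{19} = 9; b_{20} = 16; b_{21} = 14; b_{22} = 4; b_{23} = 17; b_{24} = 0; b_{25} = 22; b_{26} = 22; b_{27} = 1; b_{28} = 9; b_{29} = 12.
Since (b_{28}, b_{29}) = (b_0, b_1) = (9, 12) (two consecutive terms determine the rest), the sequence is periodic with period 28.
(1991 - 0) mod 28 = 3, so b_{1991} = b_3 = 17.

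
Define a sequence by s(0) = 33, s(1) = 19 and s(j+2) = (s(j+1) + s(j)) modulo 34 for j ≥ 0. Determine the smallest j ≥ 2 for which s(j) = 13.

Computing terms: s(0) = 33; s(1) = 19; s(2) = 18; s(3) = 3; s(4) = 21; s(5) = 24; s(6) = 11; s(7) = 1; s(8) = 12; s(9) = 13; s(10) = 25; s(11) = 4; s(12) = 29; s(13) = 33; s(14) = 28; s(15) = 27; s(16) = 21; s(17) = 14; s(18) = 1; s(19) = 15; s(20) = 16; s(21) = 31; s(22) = 13; s(23) = 10; s(24) = 23; s(25) = 33; s(26) = 22; s(27) = 21; s(28) = 9; s(29) = 30; s(30) = 5; s(31) = 1; s(32) = 6; s(33) = 7; s(34) = 13; s(35) = 20; s(36) = 33; s(37) = 19.
Since (s(36), s(37)) = (s(0), s(1)) = (33, 19) (two consecutive terms determine the rest), the sequence is periodic with period 36.
The value 13 first appears (with j ≥ 2) at s(9).

9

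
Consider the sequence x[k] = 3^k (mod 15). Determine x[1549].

3

Computing terms: x[1] = 3; x[2] = 9; x[3] = 12; x[4] = 6; x[5] = 3.
The sequence repeats with period 4.
So x[1549] = x[1 + ((1549-1) mod 4)] = x[1] = 3.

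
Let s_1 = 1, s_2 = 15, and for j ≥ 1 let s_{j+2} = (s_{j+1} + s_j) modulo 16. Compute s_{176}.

s_1 = 1; s_2 = 15; s_3 = 0; s_4 = 15; s_5 = 15; s_6 = 14; s_7 = 13; s_8 = 11; s_9 = 8; s_{10} = 3; s_{11} = 11; s_{12} = 14; s_{13} = 9; s_{14} = 7; s_{15} = 0; s_{16} = 7; s_{17} = 7; s_{18} = 14; s_{19} = 5; s_{20} = 3; s_{21} = 8; s_{22} = 11; s_{23} = 3; s_{24} = 14; s_{25} = 1; s_{26} = 15.
The sequence repeats with period 24.
(176 - 1) mod 24 = 7, so s_{176} = s_8 = 11.

11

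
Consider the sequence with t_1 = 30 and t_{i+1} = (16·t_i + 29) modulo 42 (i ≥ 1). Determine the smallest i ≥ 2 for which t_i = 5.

2

We have t_1 = 30, t_2 = 5, t_3 = 25, t_4 = 9, t_5 = 5.
Since t_5 = t_2 = 5, the sequence is eventually periodic: after a pre-period of length 1 it cycles with period 3.
The value 5 first appears (with i ≥ 2) at t_2.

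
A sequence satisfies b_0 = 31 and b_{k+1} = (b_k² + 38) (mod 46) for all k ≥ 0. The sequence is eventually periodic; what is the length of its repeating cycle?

3

b_0 = 31; b_1 = 33; b_2 = 23; b_3 = 15; b_4 = 33.
Since b_4 = b_1 = 33, the sequence is eventually periodic: after a pre-period of length 1 it cycles with period 3.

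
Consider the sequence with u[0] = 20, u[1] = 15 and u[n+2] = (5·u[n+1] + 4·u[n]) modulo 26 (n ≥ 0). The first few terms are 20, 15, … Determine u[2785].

7

Listing terms: u[0] = 20,  u[1] = 15,  u[2] = 25,  u[3] = 3,  u[4] = 11,  u[5] = 15,  u[6] = 15,  u[7] = 5,  u[8] = 7,  u[9] = 3,  u[10] = 17,  u[11] = 19,  u[12] = 7,  u[13] = 7,  u[14] = 11,  u[15] = 5,  u[16] = 17,  u[17] = 1,  u[18] = 21,  u[19] = 5,  u[20] = 5,  u[21] = 19,  u[22] = 11,  u[23] = 1,  u[24] = 23,  u[25] = 15,  u[26] = 11,  u[27] = 11,  u[28] = 21,  u[29] = 19,  u[30] = 23,  u[31] = 9,  u[32] = 7,  u[33] = 19,  u[34] = 19,  u[35] = 15,  u[36] = 21,  u[37] = 9,  u[38] = 25,  u[39] = 5,  u[40] = 21,  u[41] = 21,  u[42] = 7,  u[43] = 15,  u[44] = 25.
Since (u[43], u[44]) = (u[1], u[2]) = (15, 25) (two consecutive terms determine the rest), the sequence is eventually periodic: after a pre-period of length 1 it cycles with period 42.
For n ≥ 1, u[n] depends only on (n - 1) mod 42. (2785 - 1) mod 42 = 12, so u[2785] = u[13] = 7.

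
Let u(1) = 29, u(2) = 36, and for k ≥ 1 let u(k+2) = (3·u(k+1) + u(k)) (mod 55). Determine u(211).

We have u(1) = 29; u(2) = 36; u(3) = 27; u(4) = 7; u(5) = 48; u(6) = 41; u(7) = 6; u(8) = 4; u(9) = 18; u(10) = 3; u(11) = 27; u(12) = 29; u(13) = 4; u(14) = 41; u(15) = 17; u(16) = 37; u(17) = 18; u(18) = 36; u(19) = 16; u(20) = 29; u(21) = 48; u(22) = 8; u(23) = 17; u(24) = 4; u(25) = 29; u(26) = 36.
Since (u(25), u(26)) = (u(1), u(2)) = (29, 36) (two consecutive terms determine the rest), the sequence is periodic with period 24.
So u(211) = u(1 + ((211-1) mod 24)) = u(19) = 16.

16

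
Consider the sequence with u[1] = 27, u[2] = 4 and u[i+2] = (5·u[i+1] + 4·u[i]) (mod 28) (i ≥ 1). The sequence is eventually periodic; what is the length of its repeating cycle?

48

Computing terms: u[1] = 27,  u[2] = 4,  u[3] = 16,  u[4] = 12,  u[5] = 12,  u[6] = 24,  u[7] = 0,  u[8] = 12,  u[9] = 4,  u[10] = 12,  u[11] = 20,  u[12] = 8,  u[13] = 8,  u[14] = 16,  u[15] = 0,  u[16] = 8,  u[17] = 12,  u[18] = 8,  u[19] = 4,  u[20] = 24,  u[21] = 24,  u[22] = 20,  u[23] = 0,  u[24] = 24,  u[25] = 8,  u[26] = 24,  u[27] = 12,  u[28] = 16,  u[29] = 16,  u[30] = 4,  u[31] = 0,  u[32] = 16,  u[33] = 24,  u[34] = 16,  u[35] = 8,  u[36] = 20,  u[37] = 20,  u[38] = 12,  u[39] = 0,  u[40] = 20,  u[41] = 16,  u[42] = 20,  u[43] = 24,  u[44] = 4,  u[45] = 4,  u[46] = 8,  u[47] = 0,  u[48] = 4,  u[49] = 20,  u[50] = 4,  u[51] = 16.
Since (u[50], u[51]) = (u[2], u[3]) = (4, 16) (two consecutive terms determine the rest), the sequence is eventually periodic: after a pre-period of length 1 it cycles with period 48.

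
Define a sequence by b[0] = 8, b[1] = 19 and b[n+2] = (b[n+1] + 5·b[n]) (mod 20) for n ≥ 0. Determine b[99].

We have b[0] = 8,  b[1] = 19,  b[2] = 19,  b[3] = 14,  b[4] = 9,  b[5] = 19,  b[6] = 4,  b[7] = 19,  b[8] = 19.
Since (b[7], b[8]) = (b[1], b[2]) = (19, 19) (two consecutive terms determine the rest), the sequence is eventually periodic: after a pre-period of length 1 it cycles with period 6.
For n ≥ 1, b[n] depends only on (n - 1) mod 6. (99 - 1) mod 6 = 2, so b[99] = b[3] = 14.

14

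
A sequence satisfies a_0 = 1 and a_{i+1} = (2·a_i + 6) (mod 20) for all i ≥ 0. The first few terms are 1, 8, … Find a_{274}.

2

Listing terms: a_0 = 1,  a_1 = 8,  a_2 = 2,  a_3 = 10,  a_4 = 6,  a_5 = 18,  a_6 = 2.
Since a_6 = a_2 = 2, the sequence is eventually periodic: after a pre-period of length 2 it cycles with period 4.
For i ≥ 2, a_i depends only on (i - 2) mod 4. (274 - 2) mod 4 = 0, so a_{274} = a_2 = 2.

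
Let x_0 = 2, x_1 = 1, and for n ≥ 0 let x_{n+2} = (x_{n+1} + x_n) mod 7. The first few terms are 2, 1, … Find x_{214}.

4

x_0 = 2,  x_1 = 1,  x_2 = 3,  x_3 = 4,  x_4 = 0,  x_5 = 4,  x_6 = 4,  x_7 = 1,  x_8 = 5,  x_9 = 6,  x_{10} = 4,  x_{11} = 3,  x_{12} = 0,  x_{13} = 3,  x_{14} = 3,  x_{15} = 6,  x_{16} = 2,  x_{17} = 1.
The sequence repeats with period 16.
So x_{214} = x_{0 + ((214-0) mod 16)} = x_6 = 4.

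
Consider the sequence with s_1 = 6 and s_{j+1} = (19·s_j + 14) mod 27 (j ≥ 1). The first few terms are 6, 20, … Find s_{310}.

Computing terms: s_1 = 6, s_2 = 20, s_3 = 16, s_4 = 21, s_5 = 8, s_6 = 4, s_7 = 9, s_8 = 23, s_9 = 19, s_{10} = 24, s_{11} = 11, s_{12} = 7, s_{13} = 12, s_{14} = 26, s_{15} = 22, s_{16} = 0, s_{17} = 14, s_{18} = 10, s_{19} = 15, s_{20} = 2, s_{21} = 25, s_{22} = 3, s_{23} = 17, s_{24} = 13, s_{25} = 18, s_{26} = 5, s_{27} = 1, s_{28} = 6.
Since s_{28} = s_1 = 6, the sequence is periodic with period 27.
So s_{310} = s_{1 + ((310-1) mod 27)} = s_{13} = 12.

12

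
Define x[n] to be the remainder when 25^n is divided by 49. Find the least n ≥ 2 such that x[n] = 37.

Computing terms: x[1] = 25,  x[2] = 37,  x[3] = 43,  x[4] = 46,  x[5] = 23,  x[6] = 36,  x[7] = 18,  x[8] = 9,  x[9] = 29,  x[10] = 39,  x[11] = 44,  x[12] = 22,  x[13] = 11,  x[14] = 30,  x[15] = 15,  x[16] = 32,  x[17] = 16,  x[18] = 8,  x[19] = 4,  x[20] = 2,  x[21] = 1,  x[22] = 25.
Since x[22] = x[1] = 25, the sequence is periodic with period 21.
The value 37 first appears (with n ≥ 2) at x[2].

2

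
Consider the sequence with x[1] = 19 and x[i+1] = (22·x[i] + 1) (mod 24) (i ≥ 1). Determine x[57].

3

x[1] = 19, x[2] = 11, x[3] = 3, x[4] = 19.
The sequence repeats with period 3.
So x[57] = x[1 + ((57-1) mod 3)] = x[3] = 3.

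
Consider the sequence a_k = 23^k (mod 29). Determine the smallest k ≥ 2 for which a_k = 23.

We have a_1 = 23; a_2 = 7; a_3 = 16; a_4 = 20; a_5 = 25; a_6 = 24; a_7 = 1; a_8 = 23.
The sequence repeats with period 7.
The value 23 next appears (with k ≥ 2) at a_8.

8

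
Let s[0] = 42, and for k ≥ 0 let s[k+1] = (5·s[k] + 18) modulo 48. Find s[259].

Listing terms: s[0] = 42; s[1] = 36; s[2] = 6; s[3] = 0; s[4] = 18; s[5] = 12; s[6] = 30; s[7] = 24; s[8] = 42.
The sequence repeats with period 8.
(259 - 0) mod 8 = 3, so s[259] = s[3] = 0.

0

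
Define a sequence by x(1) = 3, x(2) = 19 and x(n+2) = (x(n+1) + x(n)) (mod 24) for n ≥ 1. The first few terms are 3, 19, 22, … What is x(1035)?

22

Computing terms: x(1) = 3; x(2) = 19; x(3) = 22; x(4) = 17; x(5) = 15; x(6) = 8; x(7) = 23; x(8) = 7; x(9) = 6; x(10) = 13; x(11) = 19; x(12) = 8; x(13) = 3; x(14) = 11; x(15) = 14; x(16) = 1; x(17) = 15; x(18) = 16; x(19) = 7; x(20) = 23; x(21) = 6; x(22) = 5; x(23) = 11; x(24) = 16; x(25) = 3; x(26) = 19.
The sequence repeats with period 24.
So x(1035) = x(1 + ((1035-1) mod 24)) = x(3) = 22.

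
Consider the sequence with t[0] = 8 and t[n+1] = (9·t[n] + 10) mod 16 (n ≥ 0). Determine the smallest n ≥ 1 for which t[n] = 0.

Computing terms: t[0] = 8, t[1] = 2, t[2] = 12, t[3] = 6, t[4] = 0, t[5] = 10, t[6] = 4, t[7] = 14, t[8] = 8.
The sequence repeats with period 8.
The value 0 first appears (with n ≥ 1) at t[4].

4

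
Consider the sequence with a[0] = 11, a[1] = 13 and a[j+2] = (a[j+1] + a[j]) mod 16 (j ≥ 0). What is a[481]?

13

a[0] = 11, a[1] = 13, a[2] = 8, a[3] = 5, a[4] = 13, a[5] = 2, a[6] = 15, a[7] = 1, a[8] = 0, a[9] = 1, a[10] = 1, a[11] = 2, a[12] = 3, a[13] = 5, a[14] = 8, a[15] = 13, a[16] = 5, a[17] = 2, a[18] = 7, a[19] = 9, a[20] = 0, a[21] = 9, a[22] = 9, a[23] = 2, a[24] = 11, a[25] = 13.
Since (a[24], a[25]) = (a[0], a[1]) = (11, 13) (two consecutive terms determine the rest), the sequence is periodic with period 24.
(481 - 0) mod 24 = 1, so a[481] = a[1] = 13.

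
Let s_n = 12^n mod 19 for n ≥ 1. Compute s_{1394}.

11

Listing terms: s_1 = 12; s_2 = 11; s_3 = 18; s_4 = 7; s_5 = 8; s_6 = 1; s_7 = 12.
The sequence repeats with period 6.
(1394 - 1) mod 6 = 1, so s_{1394} = s_2 = 11.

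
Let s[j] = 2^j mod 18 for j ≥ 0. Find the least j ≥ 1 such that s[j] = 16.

4

Computing terms: s[0] = 1,  s[1] = 2,  s[2] = 4,  s[3] = 8,  s[4] = 16,  s[5] = 14,  s[6] = 10,  s[7] = 2.
Since s[7] = s[1] = 2, the sequence is eventually periodic: after a pre-period of length 1 it cycles with period 6.
The value 16 first appears (with j ≥ 1) at s[4].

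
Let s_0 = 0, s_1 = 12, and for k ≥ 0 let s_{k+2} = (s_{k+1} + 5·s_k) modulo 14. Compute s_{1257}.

s_0 = 0; s_1 = 12; s_2 = 12; s_3 = 2; s_4 = 6; s_5 = 2; s_6 = 4; s_7 = 0; s_8 = 6; s_9 = 6; s_{10} = 8; s_{11} = 10; s_{12} = 8; s_{13} = 2; s_{14} = 0; s_{15} = 10; s_{16} = 10; s_{17} = 4; s_{18} = 12; s_{19} = 4; s_{20} = 8; s_{21} = 0; s_{22} = 12.
The sequence repeats with period 21.
(1257 - 0) mod 21 = 18, so s_{1257} = s_{18} = 12.

12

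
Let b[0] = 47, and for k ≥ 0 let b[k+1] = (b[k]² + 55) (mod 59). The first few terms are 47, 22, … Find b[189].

25

We have b[0] = 47; b[1] = 22; b[2] = 8; b[3] = 1; b[4] = 56; b[5] = 5; b[6] = 21; b[7] = 24; b[8] = 41; b[9] = 25; b[10] = 31; b[11] = 13; b[12] = 47.
The sequence repeats with period 12.
So b[189] = b[0 + ((189-0) mod 12)] = b[9] = 25.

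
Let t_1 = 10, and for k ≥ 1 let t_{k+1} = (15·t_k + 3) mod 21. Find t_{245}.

0

Computing terms: t_1 = 10,  t_2 = 6,  t_3 = 9,  t_4 = 12,  t_5 = 15,  t_6 = 18,  t_7 = 0,  t_8 = 3,  t_9 = 6.
Since t_9 = t_2 = 6, the sequence is eventually periodic: after a pre-period of length 1 it cycles with period 7.
For k ≥ 2, t_k depends only on (k - 2) mod 7. (245 - 2) mod 7 = 5, so t_{245} = t_7 = 0.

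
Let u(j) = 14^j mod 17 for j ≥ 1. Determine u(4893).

5

u(1) = 14, u(2) = 9, u(3) = 7, u(4) = 13, u(5) = 12, u(6) = 15, u(7) = 6, u(8) = 16, u(9) = 3, u(10) = 8, u(11) = 10, u(12) = 4, u(13) = 5, u(14) = 2, u(15) = 11, u(16) = 1, u(17) = 14.
The sequence repeats with period 16.
So u(4893) = u(1 + ((4893-1) mod 16)) = u(13) = 5.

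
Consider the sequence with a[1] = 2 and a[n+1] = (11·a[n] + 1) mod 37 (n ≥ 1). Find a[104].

23

We have a[1] = 2,  a[2] = 23,  a[3] = 32,  a[4] = 20,  a[5] = 36,  a[6] = 27,  a[7] = 2.
The sequence repeats with period 6.
So a[104] = a[1 + ((104-1) mod 6)] = a[2] = 23.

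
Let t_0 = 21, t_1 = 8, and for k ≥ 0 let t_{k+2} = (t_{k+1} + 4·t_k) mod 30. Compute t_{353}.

We have t_0 = 21, t_1 = 8, t_2 = 2, t_3 = 4, t_4 = 12, t_5 = 28, t_6 = 16, t_7 = 8, t_8 = 12, t_9 = 14, t_{10} = 2, t_{11} = 28, t_{12} = 6, t_{13} = 28, t_{14} = 22, t_{15} = 14, t_{16} = 12, t_{17} = 8, t_{18} = 26, t_{19} = 28, t_{20} = 12, t_{21} = 4, t_{22} = 22, t_{23} = 8, t_{24} = 6, t_{25} = 8, t_{26} = 2.
Since (t_{25}, t_{26}) = (t_1, t_2) = (8, 2) (two consecutive terms determine the rest), the sequence is eventually periodic: after a pre-period of length 1 it cycles with period 24.
For k ≥ 1, t_k depends only on (k - 1) mod 24. (353 - 1) mod 24 = 16, so t_{353} = t_{17} = 8.

8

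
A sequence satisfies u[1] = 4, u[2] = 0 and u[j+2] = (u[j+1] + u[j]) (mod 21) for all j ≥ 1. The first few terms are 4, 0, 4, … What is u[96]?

17

Listing terms: u[1] = 4, u[2] = 0, u[3] = 4, u[4] = 4, u[5] = 8, u[6] = 12, u[7] = 20, u[8] = 11, u[9] = 10, u[10] = 0, u[11] = 10, u[12] = 10, u[13] = 20, u[14] = 9, u[15] = 8, u[16] = 17, u[17] = 4, u[18] = 0.
Since (u[17], u[18]) = (u[1], u[2]) = (4, 0) (two consecutive terms determine the rest), the sequence is periodic with period 16.
(96 - 1) mod 16 = 15, so u[96] = u[16] = 17.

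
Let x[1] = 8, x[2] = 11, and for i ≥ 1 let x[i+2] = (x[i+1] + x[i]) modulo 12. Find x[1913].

We have x[1] = 8,  x[2] = 11,  x[3] = 7,  x[4] = 6,  x[5] = 1,  x[6] = 7,  x[7] = 8,  x[8] = 3,  x[9] = 11,  x[10] = 2,  x[11] = 1,  x[12] = 3,  x[13] = 4,  x[14] = 7,  x[15] = 11,  x[16] = 6,  x[17] = 5,  x[18] = 11,  x[19] = 4,  x[20] = 3,  x[21] = 7,  x[22] = 10,  x[23] = 5,  x[24] = 3,  x[25] = 8,  x[26] = 11.
The sequence repeats with period 24.
So x[1913] = x[1 + ((1913-1) mod 24)] = x[17] = 5.

5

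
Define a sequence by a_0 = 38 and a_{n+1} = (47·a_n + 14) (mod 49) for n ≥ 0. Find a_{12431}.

Computing terms: a_0 = 38; a_1 = 36; a_2 = 40; a_3 = 32; a_4 = 48; a_5 = 16; a_6 = 31; a_7 = 1; a_8 = 12; a_9 = 39; a_{10} = 34; a_{11} = 44; a_{12} = 24; a_{13} = 15; a_{14} = 33; a_{15} = 46; a_{16} = 20; a_{17} = 23; a_{18} = 17; a_{19} = 29; a_{20} = 5; a_{21} = 4; a_{22} = 6; a_{23} = 2; a_{24} = 10; a_{25} = 43; a_{26} = 26; a_{27} = 11; a_{28} = 41; a_{29} = 30; a_{30} = 3; a_{31} = 8; a_{32} = 47; a_{33} = 18; a_{34} = 27; a_{35} = 9; a_{36} = 45; a_{37} = 22; a_{38} = 19; a_{39} = 25; a_{40} = 13; a_{41} = 37; a_{42} = 38.
The sequence repeats with period 42.
So a_{12431} = a_{0 + ((12431-0) mod 42)} = a_{41} = 37.

37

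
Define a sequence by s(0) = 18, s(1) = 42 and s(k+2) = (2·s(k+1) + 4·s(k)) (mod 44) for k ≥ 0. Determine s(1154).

Listing terms: s(0) = 18, s(1) = 42, s(2) = 24, s(3) = 40, s(4) = 0, s(5) = 28, s(6) = 12, s(7) = 4, s(8) = 12, s(9) = 40, s(10) = 40, s(11) = 20, s(12) = 24, s(13) = 40.
Since (s(12), s(13)) = (s(2), s(3)) = (24, 40) (two consecutive terms determine the rest), the sequence is eventually periodic: after a pre-period of length 2 it cycles with period 10.
For k ≥ 2, s(k) depends only on (k - 2) mod 10. (1154 - 2) mod 10 = 2, so s(1154) = s(4) = 0.

0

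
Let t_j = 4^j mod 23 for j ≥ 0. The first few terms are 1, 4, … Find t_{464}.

t_0 = 1, t_1 = 4, t_2 = 16, t_3 = 18, t_4 = 3, t_5 = 12, t_6 = 2, t_7 = 8, t_8 = 9, t_9 = 13, t_{10} = 6, t_{11} = 1.
Since t_{11} = t_0 = 1, the sequence is periodic with period 11.
So t_{464} = t_{0 + ((464-0) mod 11)} = t_2 = 16.

16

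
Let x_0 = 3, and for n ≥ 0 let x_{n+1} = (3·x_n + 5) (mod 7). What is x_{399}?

6

We have x_0 = 3,  x_1 = 0,  x_2 = 5,  x_3 = 6,  x_4 = 2,  x_5 = 4,  x_6 = 3.
Since x_6 = x_0 = 3, the sequence is periodic with period 6.
So x_{399} = x_{0 + ((399-0) mod 6)} = x_3 = 6.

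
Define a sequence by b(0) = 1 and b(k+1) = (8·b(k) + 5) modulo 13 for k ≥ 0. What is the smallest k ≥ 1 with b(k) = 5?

We have b(0) = 1, b(1) = 0, b(2) = 5, b(3) = 6, b(4) = 1.
Since b(4) = b(0) = 1, the sequence is periodic with period 4.
The value 5 first appears (with k ≥ 1) at b(2).

2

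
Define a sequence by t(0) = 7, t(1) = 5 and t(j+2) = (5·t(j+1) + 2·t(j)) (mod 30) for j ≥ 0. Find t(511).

5

Computing terms: t(0) = 7; t(1) = 5; t(2) = 9; t(3) = 25; t(4) = 23; t(5) = 15; t(6) = 1; t(7) = 5; t(8) = 27; t(9) = 25; t(10) = 29; t(11) = 15; t(12) = 13; t(13) = 5; t(14) = 21; t(15) = 25; t(16) = 17; t(17) = 15; t(18) = 19; t(19) = 5; t(20) = 3; t(21) = 25; t(22) = 11; t(23) = 15; t(24) = 7; t(25) = 5.
Since (t(24), t(25)) = (t(0), t(1)) = (7, 5) (two consecutive terms determine the rest), the sequence is periodic with period 24.
So t(511) = t(0 + ((511-0) mod 24)) = t(7) = 5.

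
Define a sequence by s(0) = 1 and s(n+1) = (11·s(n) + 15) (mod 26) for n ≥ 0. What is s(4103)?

20

Computing terms: s(0) = 1; s(1) = 0; s(2) = 15; s(3) = 24; s(4) = 19; s(5) = 16; s(6) = 9; s(7) = 10; s(8) = 21; s(9) = 12; s(10) = 17; s(11) = 20; s(12) = 1.
Since s(12) = s(0) = 1, the sequence is periodic with period 12.
So s(4103) = s(0 + ((4103-0) mod 12)) = s(11) = 20.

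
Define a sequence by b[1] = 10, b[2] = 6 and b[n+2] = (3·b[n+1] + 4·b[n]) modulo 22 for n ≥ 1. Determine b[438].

We have b[1] = 10; b[2] = 6; b[3] = 14; b[4] = 0; b[5] = 12; b[6] = 14; b[7] = 2; b[8] = 18; b[9] = 18; b[10] = 16; b[11] = 10; b[12] = 6.
Since (b[11], b[12]) = (b[1], b[2]) = (10, 6) (two consecutive terms determine the rest), the sequence is periodic with period 10.
(438 - 1) mod 10 = 7, so b[438] = b[8] = 18.

18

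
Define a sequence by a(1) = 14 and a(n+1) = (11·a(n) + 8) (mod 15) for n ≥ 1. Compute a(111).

14

Computing terms: a(1) = 14,  a(2) = 12,  a(3) = 5,  a(4) = 3,  a(5) = 11,  a(6) = 9,  a(7) = 2,  a(8) = 0,  a(9) = 8,  a(10) = 6,  a(11) = 14.
The sequence repeats with period 10.
(111 - 1) mod 10 = 0, so a(111) = a(1) = 14.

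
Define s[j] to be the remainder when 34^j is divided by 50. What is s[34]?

We have s[0] = 1,  s[1] = 34,  s[2] = 6,  s[3] = 4,  s[4] = 36,  s[5] = 24,  s[6] = 16,  s[7] = 44,  s[8] = 46,  s[9] = 14,  s[10] = 26,  s[11] = 34.
Since s[11] = s[1] = 34, the sequence is eventually periodic: after a pre-period of length 1 it cycles with period 10.
For j ≥ 1, s[j] depends only on (j - 1) mod 10. (34 - 1) mod 10 = 3, so s[34] = s[4] = 36.

36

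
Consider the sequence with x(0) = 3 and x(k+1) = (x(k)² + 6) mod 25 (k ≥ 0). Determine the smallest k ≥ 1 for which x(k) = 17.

We have x(0) = 3; x(1) = 15; x(2) = 6; x(3) = 17; x(4) = 20; x(5) = 6.
Since x(5) = x(2) = 6, the sequence is eventually periodic: after a pre-period of length 2 it cycles with period 3.
The value 17 first appears (with k ≥ 1) at x(3).

3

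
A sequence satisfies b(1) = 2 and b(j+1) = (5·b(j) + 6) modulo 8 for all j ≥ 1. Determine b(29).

b(1) = 2,  b(2) = 0,  b(3) = 6,  b(4) = 4,  b(5) = 2.
Since b(5) = b(1) = 2, the sequence is periodic with period 4.
So b(29) = b(1 + ((29-1) mod 4)) = b(1) = 2.

2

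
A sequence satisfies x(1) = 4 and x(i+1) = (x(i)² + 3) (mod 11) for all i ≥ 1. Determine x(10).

Listing terms: x(1) = 4, x(2) = 8, x(3) = 1, x(4) = 4.
Since x(4) = x(1) = 4, the sequence is periodic with period 3.
So x(10) = x(1 + ((10-1) mod 3)) = x(1) = 4.

4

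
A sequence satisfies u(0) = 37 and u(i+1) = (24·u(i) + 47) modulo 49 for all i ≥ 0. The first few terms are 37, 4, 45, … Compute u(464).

45

We have u(0) = 37,  u(1) = 4,  u(2) = 45,  u(3) = 0,  u(4) = 47,  u(5) = 48,  u(6) = 23,  u(7) = 11,  u(8) = 17,  u(9) = 14,  u(10) = 40,  u(11) = 27,  u(12) = 9,  u(13) = 18,  u(14) = 38,  u(15) = 28,  u(16) = 33,  u(17) = 6,  u(18) = 44,  u(19) = 25,  u(20) = 10,  u(21) = 42,  u(22) = 26,  u(23) = 34,  u(24) = 30,  u(25) = 32,  u(26) = 31,  u(27) = 7,  u(28) = 19,  u(29) = 13,  u(30) = 16,  u(31) = 39,  u(32) = 3,  u(33) = 21,  u(34) = 12,  u(35) = 41,  u(36) = 2,  u(37) = 46,  u(38) = 24,  u(39) = 35,  u(40) = 5,  u(41) = 20,  u(42) = 37.
Since u(42) = u(0) = 37, the sequence is periodic with period 42.
(464 - 0) mod 42 = 2, so u(464) = u(2) = 45.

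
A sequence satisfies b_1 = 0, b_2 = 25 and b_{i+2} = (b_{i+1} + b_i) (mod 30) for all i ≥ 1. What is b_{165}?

Computing terms: b_1 = 0, b_2 = 25, b_3 = 25, b_4 = 20, b_5 = 15, b_6 = 5, b_7 = 20, b_8 = 25, b_9 = 15, b_{10} = 10, b_{11} = 25, b_{12} = 5, b_{13} = 0, b_{14} = 5, b_{15} = 5, b_{16} = 10, b_{17} = 15, b_{18} = 25, b_{19} = 10, b_{20} = 5, b_{21} = 15, b_{22} = 20, b_{23} = 5, b_{24} = 25, b_{25} = 0, b_{26} = 25.
The sequence repeats with period 24.
So b_{165} = b_{1 + ((165-1) mod 24)} = b_{21} = 15.

15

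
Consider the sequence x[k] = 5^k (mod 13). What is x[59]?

8

x[0] = 1, x[1] = 5, x[2] = 12, x[3] = 8, x[4] = 1.
Since x[4] = x[0] = 1, the sequence is periodic with period 4.
(59 - 0) mod 4 = 3, so x[59] = x[3] = 8.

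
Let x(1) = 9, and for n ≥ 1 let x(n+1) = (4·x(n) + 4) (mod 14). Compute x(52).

Listing terms: x(1) = 9,  x(2) = 12,  x(3) = 10,  x(4) = 2,  x(5) = 12.
Since x(5) = x(2) = 12, the sequence is eventually periodic: after a pre-period of length 1 it cycles with period 3.
For n ≥ 2, x(n) depends only on (n - 2) mod 3. (52 - 2) mod 3 = 2, so x(52) = x(4) = 2.

2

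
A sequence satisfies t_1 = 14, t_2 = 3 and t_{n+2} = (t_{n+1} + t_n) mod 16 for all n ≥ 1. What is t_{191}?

We have t_1 = 14,  t_2 = 3,  t_3 = 1,  t_4 = 4,  t_5 = 5,  t_6 = 9,  t_7 = 14,  t_8 = 7,  t_9 = 5,  t_{10} = 12,  t_{11} = 1,  t_{12} = 13,  t_{13} = 14,  t_{14} = 11,  t_{15} = 9,  t_{16} = 4,  t_{17} = 13,  t_{18} = 1,  t_{19} = 14,  t_{20} = 15,  t_{21} = 13,  t_{22} = 12,  t_{23} = 9,  t_{24} = 5,  t_{25} = 14,  t_{26} = 3.
The sequence repeats with period 24.
So t_{191} = t_{1 + ((191-1) mod 24)} = t_{23} = 9.

9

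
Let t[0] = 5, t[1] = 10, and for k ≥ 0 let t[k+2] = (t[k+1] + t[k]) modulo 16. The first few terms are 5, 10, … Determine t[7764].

t[0] = 5, t[1] = 10, t[2] = 15, t[3] = 9, t[4] = 8, t[5] = 1, t[6] = 9, t[7] = 10, t[8] = 3, t[9] = 13, t[10] = 0, t[11] = 13, t[12] = 13, t[13] = 10, t[14] = 7, t[15] = 1, t[16] = 8, t[17] = 9, t[18] = 1, t[19] = 10, t[20] = 11, t[21] = 5, t[22] = 0, t[23] = 5, t[24] = 5, t[25] = 10.
The sequence repeats with period 24.
So t[7764] = t[0 + ((7764-0) mod 24)] = t[12] = 13.

13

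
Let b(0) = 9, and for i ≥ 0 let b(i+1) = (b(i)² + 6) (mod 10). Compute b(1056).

1

Computing terms: b(0) = 9; b(1) = 7; b(2) = 5; b(3) = 1; b(4) = 7.
Since b(4) = b(1) = 7, the sequence is eventually periodic: after a pre-period of length 1 it cycles with period 3.
For i ≥ 1, b(i) depends only on (i - 1) mod 3. (1056 - 1) mod 3 = 2, so b(1056) = b(3) = 1.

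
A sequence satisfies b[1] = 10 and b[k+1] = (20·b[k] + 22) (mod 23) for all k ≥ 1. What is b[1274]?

Computing terms: b[1] = 10,  b[2] = 15,  b[3] = 0,  b[4] = 22,  b[5] = 2,  b[6] = 16,  b[7] = 20,  b[8] = 8,  b[9] = 21,  b[10] = 5,  b[11] = 7,  b[12] = 1,  b[13] = 19,  b[14] = 11,  b[15] = 12,  b[16] = 9,  b[17] = 18,  b[18] = 14,  b[19] = 3,  b[20] = 13,  b[21] = 6,  b[22] = 4,  b[23] = 10.
Since b[23] = b[1] = 10, the sequence is periodic with period 22.
(1274 - 1) mod 22 = 19, so b[1274] = b[20] = 13.

13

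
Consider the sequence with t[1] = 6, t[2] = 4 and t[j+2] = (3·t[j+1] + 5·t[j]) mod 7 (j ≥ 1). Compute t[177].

We have t[1] = 6; t[2] = 4; t[3] = 0; t[4] = 6; t[5] = 4.
Since (t[4], t[5]) = (t[1], t[2]) = (6, 4) (two consecutive terms determine the rest), the sequence is periodic with period 3.
So t[177] = t[1 + ((177-1) mod 3)] = t[3] = 0.

0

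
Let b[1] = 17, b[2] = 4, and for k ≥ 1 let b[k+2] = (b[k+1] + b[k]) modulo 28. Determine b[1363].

Listing terms: b[1] = 17,  b[2] = 4,  b[3] = 21,  b[4] = 25,  b[5] = 18,  b[6] = 15,  b[7] = 5,  b[8] = 20,  b[9] = 25,  b[10] = 17,  b[11] = 14,  b[12] = 3,  b[13] = 17,  b[14] = 20,  b[15] = 9,  b[16] = 1,  b[17] = 10,  b[18] = 11,  b[19] = 21,  b[20] = 4,  b[21] = 25,  b[22] = 1,  b[23] = 26,  b[24] = 27,  b[25] = 25,  b[26] = 24,  b[27] = 21,  b[28] = 17,  b[29] = 10,  b[30] = 27,  b[31] = 9,  b[32] = 8,  b[33] = 17,  b[34] = 25,  b[35] = 14,  b[36] = 11,  b[37] = 25,  b[38] = 8,  b[39] = 5,  b[40] = 13,  b[41] = 18,  b[42] = 3,  b[43] = 21,  b[44] = 24,  b[45] = 17,  b[46] = 13,  b[47] = 2,  b[48] = 15,  b[49] = 17,  b[50] = 4.
Since (b[49], b[50]) = (b[1], b[2]) = (17, 4) (two consecutive terms determine the rest), the sequence is periodic with period 48.
(1363 - 1) mod 48 = 18, so b[1363] = b[19] = 21.

21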